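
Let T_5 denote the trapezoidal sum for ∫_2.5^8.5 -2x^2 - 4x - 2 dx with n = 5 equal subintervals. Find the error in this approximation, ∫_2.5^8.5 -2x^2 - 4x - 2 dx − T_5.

2.88

Exact integral: ∫_2.5^8.5 f(x) dx = -543.
T_5 = -545.88.
Error = -543 − (-545.88) = 2.88.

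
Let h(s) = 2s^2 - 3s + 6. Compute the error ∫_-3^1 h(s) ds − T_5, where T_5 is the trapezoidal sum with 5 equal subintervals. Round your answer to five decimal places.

-0.85333

Exact integral: ∫_-3^1 h(s) ds ≈ 54.6666667.
T_5 = 55.52.
Error ≈ 54.6666667 − 55.52 ≈ -0.85333.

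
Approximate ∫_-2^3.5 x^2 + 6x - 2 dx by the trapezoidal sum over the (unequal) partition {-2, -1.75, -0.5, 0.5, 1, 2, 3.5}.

Subinterval widths: 0.25, 1.25, 1, 0.5, 1, 1.5.
f(-2) = -10, f(-1.75) = -9.4375, f(-0.5) = -4.75, f(0.5) = 1.25, f(1) = 5, f(2) = 14, f(3.5) = 31.25.
On each subinterval the trapezoid contributes (Δx_i/2)·[f(x_{i-1}) + f(x_i)].
Sum = 31.953125.

31.953125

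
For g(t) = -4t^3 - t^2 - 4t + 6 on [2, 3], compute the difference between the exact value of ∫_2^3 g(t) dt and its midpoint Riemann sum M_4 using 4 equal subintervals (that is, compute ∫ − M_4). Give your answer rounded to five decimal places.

-0.16146

Exact integral: ∫_2^3 g(t) dt ≈ -75.3333333.
M_4 = -75.171875.
Error ≈ -75.3333333 − (-75.171875) ≈ -0.16146.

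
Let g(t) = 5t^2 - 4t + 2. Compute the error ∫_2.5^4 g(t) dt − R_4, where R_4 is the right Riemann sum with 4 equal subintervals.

Exact integral: ∫_2.5^4 g(t) dt = 64.125.
R_4 = 72.31640625.
Error = 64.125 − 72.31640625 = -8.19140625.

-8.19140625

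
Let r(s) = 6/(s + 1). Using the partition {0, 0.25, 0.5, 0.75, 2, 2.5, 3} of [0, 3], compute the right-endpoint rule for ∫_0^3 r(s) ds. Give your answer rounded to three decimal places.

Subinterval widths: 0.25, 0.25, 0.25, 1.25, 0.5, 0.5.
Right endpoints: 0.25, 0.5, 0.75, 2, 2.5, 3.
r(0.25) = 4.8, r(0.5) = 4, r(0.75) = 24/7, r(2) = 2, r(2.5) = 12/7, r(3) = 1.5.
Sum = Σ Δs_i · r(s_i).
Sum ≈ 7.164.

7.164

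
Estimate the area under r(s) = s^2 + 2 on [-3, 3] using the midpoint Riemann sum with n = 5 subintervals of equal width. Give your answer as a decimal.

29.28

Δs = (3 − (-3))/5 = 1.2.
Midpoints: -2.4, -1.2, 0, 1.2, 2.4.
r(-2.4) = 7.76, r(-1.2) = 3.44, r(0) = 2, r(1.2) = 3.44, r(2.4) = 7.76.
Sum = Δs · [r(-2.4) + r(-1.2) + r(0) + r(1.2) + r(2.4)].
Sum = 29.28.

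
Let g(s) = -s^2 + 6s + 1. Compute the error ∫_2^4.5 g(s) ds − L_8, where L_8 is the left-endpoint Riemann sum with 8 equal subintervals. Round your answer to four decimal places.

Exact integral: ∫_2^4.5 g(s) ds ≈ 23.541667.
L_8 ≈ 23.696289.
Error ≈ 23.541667 − 23.696289 ≈ -0.1546.

-0.1546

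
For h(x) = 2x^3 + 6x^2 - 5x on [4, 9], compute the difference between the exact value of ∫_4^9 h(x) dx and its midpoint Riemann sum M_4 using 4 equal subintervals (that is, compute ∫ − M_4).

29.296875

Exact integral: ∫_4^9 h(x) dx = 4320.
M_4 = 4290.703125.
Error = 4320 − 4290.703125 = 29.296875.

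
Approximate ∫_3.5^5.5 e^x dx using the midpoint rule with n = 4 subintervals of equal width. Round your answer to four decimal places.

Δx = (5.5 − 3.5)/4 = 0.5.
Midpoints: 3.75, 4.25, 4.75, 5.25.
f(3.75) ≈ 42.5211, f(4.25) ≈ 70.1054, f(4.75) ≈ 115.5843, f(5.25) ≈ 190.5663.
Sum = Δx · [f(3.75) + f(4.25) + f(4.75) + f(5.25)].
Sum ≈ 209.3885.

209.3885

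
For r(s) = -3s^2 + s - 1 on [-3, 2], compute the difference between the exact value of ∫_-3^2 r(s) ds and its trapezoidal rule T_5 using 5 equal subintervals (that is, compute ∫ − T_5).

Exact integral: ∫_-3^2 r(s) ds = -42.5.
T_5 = -45.
Error = -42.5 − (-45) = 2.5.

2.5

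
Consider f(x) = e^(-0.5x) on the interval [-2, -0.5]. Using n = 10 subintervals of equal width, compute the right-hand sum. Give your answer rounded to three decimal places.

2.762

Δx = (-0.5 − (-2))/10 = 0.15.
Right endpoints: -1.85, -1.7, -1.55, -1.4, -1.25, -1.1, -0.95, -0.8, -0.65, -0.5.
f(-1.85) ≈ 2.522, f(-1.7) ≈ 2.340, f(-1.55) ≈ 2.171, f(-1.4) ≈ 2.014, f(-1.25) ≈ 1.868, f(-1.1) ≈ 1.733, f(-0.95) ≈ 1.608, f(-0.8) ≈ 1.492, f(-0.65) ≈ 1.384, f(-0.5) ≈ 1.284.
Sum = Δx · [f(-1.85) + f(-1.7) + f(-1.55) + ...].
Sum ≈ 2.762.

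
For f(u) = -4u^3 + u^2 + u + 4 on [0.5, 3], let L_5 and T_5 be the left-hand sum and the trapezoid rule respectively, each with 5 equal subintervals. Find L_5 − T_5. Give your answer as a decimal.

L_5 = -35.625.
T_5 = -59.6875.
L_5 − T_5 = 24.0625.

24.0625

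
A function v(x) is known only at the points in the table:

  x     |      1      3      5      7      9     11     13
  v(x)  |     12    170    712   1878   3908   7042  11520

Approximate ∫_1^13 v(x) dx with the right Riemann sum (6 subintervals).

50460

Δx = 2.
Sum = 2·[170 + 712 + 1878 + 3908 + 7042 + 11520] = 50460.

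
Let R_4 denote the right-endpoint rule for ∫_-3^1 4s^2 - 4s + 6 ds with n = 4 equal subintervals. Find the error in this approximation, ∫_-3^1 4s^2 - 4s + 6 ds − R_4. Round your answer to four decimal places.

21.3333

Exact integral: ∫_-3^1 f(s) ds ≈ 77.333333.
R_4 = 56.
Error ≈ 77.333333 − 56 ≈ 21.3333.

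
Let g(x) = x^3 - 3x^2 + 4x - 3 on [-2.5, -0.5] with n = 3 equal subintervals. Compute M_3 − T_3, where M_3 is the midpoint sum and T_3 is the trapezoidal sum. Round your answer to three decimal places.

M_3 ≈ -42.69444.
T_3 ≈ -44.36111.
M_3 − T_3 ≈ 1.667.

1.667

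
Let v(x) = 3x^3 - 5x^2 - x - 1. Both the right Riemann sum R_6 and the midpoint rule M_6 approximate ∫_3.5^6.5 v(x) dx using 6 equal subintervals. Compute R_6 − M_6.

R_6 = 962.5625.
M_6 = 819.5.
R_6 − M_6 = 143.0625.

143.0625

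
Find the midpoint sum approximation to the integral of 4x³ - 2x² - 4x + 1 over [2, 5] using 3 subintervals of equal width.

482

Δx = (5 − 2)/3 = 1.
Midpoints: 2.5, 3.5, 4.5.
f(2.5) = 41, f(3.5) = 134, f(4.5) = 307.
Sum = Δx · [f(2.5) + f(3.5) + f(4.5)].
Sum = 482.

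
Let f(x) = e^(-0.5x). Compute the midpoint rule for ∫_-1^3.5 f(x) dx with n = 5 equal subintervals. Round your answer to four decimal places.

Δx = (3.5 − (-1))/5 = 0.9.
Midpoints: -0.55, 0.35, 1.25, 2.15, 3.05.
f(-0.55) ≈ 1.3165, f(0.35) ≈ 0.8395, f(1.25) ≈ 0.5353, f(2.15) ≈ 0.3413, f(3.05) ≈ 0.2176.
Sum = Δx · [f(-0.55) + f(0.35) + f(1.25) + f(2.15) + f(3.05)].
Sum ≈ 2.9252.

2.9252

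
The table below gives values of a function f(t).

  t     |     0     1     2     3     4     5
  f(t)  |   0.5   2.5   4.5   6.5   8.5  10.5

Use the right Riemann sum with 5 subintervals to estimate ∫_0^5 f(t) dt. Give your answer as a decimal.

32.5

Δt = 1.
Sum = 1·[2.5 + 4.5 + 6.5 + 8.5 + 10.5] = 32.5.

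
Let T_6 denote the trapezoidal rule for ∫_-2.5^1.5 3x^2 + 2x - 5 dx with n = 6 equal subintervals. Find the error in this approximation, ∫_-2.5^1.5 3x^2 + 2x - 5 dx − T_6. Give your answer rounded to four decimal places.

Exact integral: ∫_-2.5^1.5 f(x) dx = -5.
T_6 ≈ -4.111111.
Error ≈ -5 − (-4.111111) ≈ -0.8889.

-0.8889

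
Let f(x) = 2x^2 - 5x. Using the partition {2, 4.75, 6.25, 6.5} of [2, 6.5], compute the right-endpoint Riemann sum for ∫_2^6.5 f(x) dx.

142.09375

Subinterval widths: 2.75, 1.5, 0.25.
Right endpoints: 4.75, 6.25, 6.5.
f(4.75) = 21.375, f(6.25) = 46.875, f(6.5) = 52.
Sum = Σ Δx_i · f(x_i).
Sum = 142.09375.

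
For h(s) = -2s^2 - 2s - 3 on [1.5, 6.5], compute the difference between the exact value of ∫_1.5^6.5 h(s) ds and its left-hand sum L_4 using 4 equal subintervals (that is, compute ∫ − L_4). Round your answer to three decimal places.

-53.646

Exact integral: ∫_1.5^6.5 h(s) ds ≈ -235.83333.
L_4 = -182.1875.
Error ≈ -235.83333 − (-182.1875) ≈ -53.646.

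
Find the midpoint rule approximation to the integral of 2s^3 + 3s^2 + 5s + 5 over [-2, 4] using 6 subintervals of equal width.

247.5

Δs = (4 − (-2))/6 = 1.
Midpoints: -1.5, -0.5, 0.5, 1.5, 2.5, 3.5.
f(-1.5) = -2.5, f(-0.5) = 3, f(0.5) = 8.5, f(1.5) = 26, f(2.5) = 67.5, f(3.5) = 145.
Sum = Δs · [f(-1.5) + f(-0.5) + f(0.5) + ...].
Sum = 247.5.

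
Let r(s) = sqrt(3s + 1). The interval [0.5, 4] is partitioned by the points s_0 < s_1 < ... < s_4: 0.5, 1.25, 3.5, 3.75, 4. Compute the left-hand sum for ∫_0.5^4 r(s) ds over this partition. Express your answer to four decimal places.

Subinterval widths: 0.75, 2.25, 0.25, 0.25.
Left endpoints: 0.5, 1.25, 3.5, 3.75.
r(0.5) ≈ 1.5811, r(1.25) ≈ 2.1794, r(3.5) ≈ 3.3912, r(3.75) ≈ 3.5000.
Sum = Σ Δs_i · r(s_i).
Sum ≈ 7.8124.

7.8124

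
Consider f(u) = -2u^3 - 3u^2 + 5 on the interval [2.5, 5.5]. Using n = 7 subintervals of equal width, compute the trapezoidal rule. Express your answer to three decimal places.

-576.230

Δu = (5.5 − 2.5)/7 = 3/7.
f(2.5) = -45, f(41/14) = -48681/686, f(47/14) = -35838/343, f(53/14) = -100503/686, f(59/14) = -67905/343, f(65/14) = -178245/686, f(71/14) = -114228/343, f(5.5) = -418.5.
T_7 = (Δu/2)·[f(u_0) + 2f(u_1) + ... + 2f(u_{6}) + f(u_7)].
Sum ≈ -576.230.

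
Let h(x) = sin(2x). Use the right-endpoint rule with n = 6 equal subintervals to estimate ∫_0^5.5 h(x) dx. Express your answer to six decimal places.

-0.108461

Δx = (5.5 − 0)/6 = 11/12.
Right endpoints: 11/12, 11/6, 2.75, 11/3, 55/12, 5.5.
h(11/12) ≈ 0.965735, h(11/6) ≈ -0.501277, h(2.75) ≈ -0.705540, h(11/3) ≈ 0.867497, h(55/12) ≈ 0.255255, h(5.5) ≈ -0.999990.
Sum = Δx · [h(11/12) + h(11/6) + h(2.75) + ...].
Sum ≈ -0.108461.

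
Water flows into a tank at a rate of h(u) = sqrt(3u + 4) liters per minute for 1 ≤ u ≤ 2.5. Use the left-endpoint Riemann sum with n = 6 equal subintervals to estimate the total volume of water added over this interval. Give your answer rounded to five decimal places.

4.45687

Δu = (2.5 − 1)/6 = 0.25.
Left endpoints: 1, 1.25, 1.5, 1.75, 2, 2.25.
h(1) ≈ 2.64575, h(1.25) ≈ 2.78388, h(1.5) ≈ 2.91548, h(1.75) ≈ 3.04138, h(2) ≈ 3.16228, h(2.25) ≈ 3.27872.
Sum = Δu · [h(1) + h(1.25) + h(1.5) + ...].
Sum ≈ 4.45687.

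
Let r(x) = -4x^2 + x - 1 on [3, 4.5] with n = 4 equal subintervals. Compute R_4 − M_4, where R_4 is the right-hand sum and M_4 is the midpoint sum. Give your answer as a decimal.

R_4 = -89.671875.
M_4 = -81.3046875.
R_4 − M_4 = -8.3671875.

-8.3671875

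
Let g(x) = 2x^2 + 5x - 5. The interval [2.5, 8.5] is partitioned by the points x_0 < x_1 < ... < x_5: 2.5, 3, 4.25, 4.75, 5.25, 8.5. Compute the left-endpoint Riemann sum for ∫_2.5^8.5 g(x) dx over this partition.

351.34375

Subinterval widths: 0.5, 1.25, 0.5, 0.5, 3.25.
Left endpoints: 2.5, 3, 4.25, 4.75, 5.25.
g(2.5) = 20, g(3) = 28, g(4.25) = 52.375, g(4.75) = 63.875, g(5.25) = 76.375.
Sum = Σ Δx_i · g(x_i).
Sum = 351.34375.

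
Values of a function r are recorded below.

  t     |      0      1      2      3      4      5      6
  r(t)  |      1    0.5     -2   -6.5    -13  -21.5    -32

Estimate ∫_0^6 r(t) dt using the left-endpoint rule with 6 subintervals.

Δt = 1.
Sum = 1·[1 + 0.5 + (-2) + (-6.5) + (-13) + (-21.5)] = -41.5.

-41.5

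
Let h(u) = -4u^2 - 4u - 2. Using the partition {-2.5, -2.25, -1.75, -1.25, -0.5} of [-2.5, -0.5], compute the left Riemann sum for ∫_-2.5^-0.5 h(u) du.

-16.9375

Subinterval widths: 0.25, 0.5, 0.5, 0.75.
Left endpoints: -2.5, -2.25, -1.75, -1.25.
h(-2.5) = -17, h(-2.25) = -13.25, h(-1.75) = -7.25, h(-1.25) = -3.25.
Sum = Σ Δu_i · h(u_i).
Sum = -16.9375.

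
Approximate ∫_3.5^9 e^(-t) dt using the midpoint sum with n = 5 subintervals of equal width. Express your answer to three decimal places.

0.029

Δt = (9 − 3.5)/5 = 1.1.
Midpoints: 4.05, 5.15, 6.25, 7.35, 8.45.
f(4.05) ≈ 0.017, f(5.15) ≈ 0.006, f(6.25) ≈ 0.002, f(7.35) ≈ 0.001, f(8.45) ≈ 0.000.
Sum = Δt · [f(4.05) + f(5.15) + f(6.25) + f(7.35) + f(8.45)].
Sum ≈ 0.029.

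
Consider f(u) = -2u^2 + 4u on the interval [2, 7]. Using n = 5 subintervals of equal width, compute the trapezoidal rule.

-135

Δu = (7 − 2)/5 = 1.
f(2) = 0, f(3) = -6, f(4) = -16, f(5) = -30, f(6) = -48, f(7) = -70.
T_5 = (Δu/2)·[f(u_0) + 2f(u_1) + ... + 2f(u_{4}) + f(u_5)].
Sum = -135.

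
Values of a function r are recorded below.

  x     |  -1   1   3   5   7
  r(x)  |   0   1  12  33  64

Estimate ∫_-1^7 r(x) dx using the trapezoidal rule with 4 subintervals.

156

Δx = 2.
T_4 = (2/2)·[0 + 2·1 + 2·12 + 2·33 + 64] = 156.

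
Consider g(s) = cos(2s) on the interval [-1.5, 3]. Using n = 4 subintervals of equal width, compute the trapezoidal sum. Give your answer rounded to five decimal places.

Δs = (3 − (-1.5))/4 = 1.125.
g(-1.5) ≈ -0.98999, g(-0.375) ≈ 0.73169, g(0.75) ≈ 0.07074, g(1.875) ≈ -0.82056, g(3) ≈ 0.96017.
T_4 = (Δs/2)·[g(s_0) + 2g(s_1) + 2g(s_2) + 2g(s_3) + g(s_4)].
Sum ≈ -0.03717.

-0.03717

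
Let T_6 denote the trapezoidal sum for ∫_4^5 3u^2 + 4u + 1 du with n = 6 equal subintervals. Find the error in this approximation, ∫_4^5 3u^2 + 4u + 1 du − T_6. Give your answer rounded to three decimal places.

-0.014

Exact integral: ∫_4^5 f(u) du = 80.
T_6 ≈ 80.01389.
Error ≈ 80 − 80.01389 ≈ -0.014.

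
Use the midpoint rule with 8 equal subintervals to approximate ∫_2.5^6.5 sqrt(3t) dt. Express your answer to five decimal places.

Δt = (6.5 − 2.5)/8 = 0.5.
Midpoints: 2.75, 3.25, 3.75, 4.25, 4.75, 5.25, 5.75, 6.25.
f(2.75) ≈ 2.87228, f(3.25) ≈ 3.12250, f(3.75) ≈ 3.35410, f(4.25) ≈ 3.57071, f(4.75) ≈ 3.77492, f(5.25) ≈ 3.96863, f(5.75) ≈ 4.15331, f(6.25) ≈ 4.33013.
Sum = Δt · [f(2.75) + f(3.25) + f(3.75) + ...].
Sum ≈ 14.57329.

14.57329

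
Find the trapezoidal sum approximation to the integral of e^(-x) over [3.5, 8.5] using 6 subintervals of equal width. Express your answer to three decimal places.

0.032

Δx = (8.5 − 3.5)/6 = 5/6.
f(3.5) ≈ 0.030, f(13/3) ≈ 0.013, f(31/6) ≈ 0.006, f(6) ≈ 0.002, f(41/6) ≈ 0.001, f(23/3) ≈ 0.000, f(8.5) ≈ 0.000.
T_6 = (Δx/2)·[f(x_0) + 2f(x_1) + ... + 2f(x_{5}) + f(x_6)].
Sum ≈ 0.032.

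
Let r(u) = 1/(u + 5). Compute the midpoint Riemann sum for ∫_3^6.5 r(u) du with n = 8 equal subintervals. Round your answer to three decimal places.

Δu = (6.5 − 3)/8 = 0.4375.
Midpoints: 3.21875, 3.65625, 4.09375, 4.53125, 4.96875, 5.40625, 5.84375, 6.28125.
r(3.21875) = 32/263, r(3.65625) = 32/277, r(4.09375) = 32/291, r(4.53125) = 32/305, r(4.96875) = 32/319, r(5.40625) = 32/333, r(5.84375) = 32/347, r(6.28125) = 32/361.
Sum = Δu · [r(3.21875) + r(3.65625) + r(4.09375) + ...].
Sum ≈ 0.363.

0.363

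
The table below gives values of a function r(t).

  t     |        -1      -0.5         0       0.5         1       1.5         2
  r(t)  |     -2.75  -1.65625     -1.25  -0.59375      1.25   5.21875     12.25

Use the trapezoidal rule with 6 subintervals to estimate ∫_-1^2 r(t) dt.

3.859375

Δt = 0.5.
T_6 = (0.5/2)·[(-2.75) + 2·(-1.65625) + 2·(-1.25) + 2·(-0.59375) + 2·1.25 + 2·5.21875 + 12.25] = 3.859375.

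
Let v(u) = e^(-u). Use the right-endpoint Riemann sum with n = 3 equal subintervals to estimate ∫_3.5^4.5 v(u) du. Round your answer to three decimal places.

Δu = (4.5 − 3.5)/3 = 1/3.
Right endpoints: 23/6, 25/6, 4.5.
v(23/6) ≈ 0.022, v(25/6) ≈ 0.016, v(4.5) ≈ 0.011.
Sum = Δu · [v(23/6) + v(25/6) + v(4.5)].
Sum ≈ 0.016.

0.016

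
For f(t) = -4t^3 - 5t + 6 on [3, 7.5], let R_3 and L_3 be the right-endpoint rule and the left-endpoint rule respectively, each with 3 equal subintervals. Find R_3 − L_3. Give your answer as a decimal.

R_3 = -4482.
L_3 = -2079.
R_3 − L_3 = -2403.

-2403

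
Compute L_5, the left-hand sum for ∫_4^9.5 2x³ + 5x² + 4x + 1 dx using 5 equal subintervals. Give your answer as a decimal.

Δx = (9.5 − 4)/5 = 1.1.
Left endpoints: 4, 5.1, 6.2, 7.3, 8.4.
f(4) = 225, f(5.1) = 416.752, f(6.2) = 694.656, f(7.3) = 1074.684, f(8.4) = 1572.808.
Sum = Δx · [f(4) + f(5.1) + f(6.2) + f(7.3) + f(8.4)].
Sum = 4382.29.

4382.29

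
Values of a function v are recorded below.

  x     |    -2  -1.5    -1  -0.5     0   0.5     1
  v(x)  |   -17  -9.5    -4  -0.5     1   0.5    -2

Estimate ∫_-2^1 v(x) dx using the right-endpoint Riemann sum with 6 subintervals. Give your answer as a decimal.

Δx = 0.5.
Sum = 0.5·[(-9.5) + (-4) + (-0.5) + 1 + 0.5 + (-2)] = -7.25.

-7.25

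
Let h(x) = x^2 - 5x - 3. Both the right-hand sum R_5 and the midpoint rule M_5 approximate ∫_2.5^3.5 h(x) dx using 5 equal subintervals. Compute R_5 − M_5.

R_5 = -8.81.
M_5 = -8.92.
R_5 − M_5 = 0.11.

0.11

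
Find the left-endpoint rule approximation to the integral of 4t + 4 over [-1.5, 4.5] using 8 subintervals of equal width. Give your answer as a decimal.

51

Δt = (4.5 − (-1.5))/8 = 0.75.
Left endpoints: -1.5, -0.75, 0, 0.75, 1.5, 2.25, 3, 3.75.
f(-1.5) = -2, f(-0.75) = 1, f(0) = 4, f(0.75) = 7, f(1.5) = 10, f(2.25) = 13, f(3) = 16, f(3.75) = 19.
Sum = Δt · [f(-1.5) + f(-0.75) + f(0) + ...].
Sum = 51.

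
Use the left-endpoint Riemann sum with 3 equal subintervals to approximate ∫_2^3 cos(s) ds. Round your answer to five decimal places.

Δs = (3 − 2)/3 = 1/3.
Left endpoints: 2, 7/3, 8/3.
f(2) ≈ -0.41615, f(7/3) ≈ -0.69076, f(8/3) ≈ -0.88933.
Sum = Δs · [f(2) + f(7/3) + f(8/3)].
Sum ≈ -0.66541.

-0.66541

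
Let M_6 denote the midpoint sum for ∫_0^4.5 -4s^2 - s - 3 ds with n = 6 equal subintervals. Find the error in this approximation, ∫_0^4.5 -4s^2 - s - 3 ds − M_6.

Exact integral: ∫_0^4.5 f(s) ds = -145.125.
M_6 = -144.28125.
Error = -145.125 − (-144.28125) = -0.84375.

-0.84375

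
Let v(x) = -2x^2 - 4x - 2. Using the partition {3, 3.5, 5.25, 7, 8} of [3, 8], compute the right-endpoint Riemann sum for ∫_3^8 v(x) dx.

-542.96875

Subinterval widths: 0.5, 1.75, 1.75, 1.
Right endpoints: 3.5, 5.25, 7, 8.
v(3.5) = -40.5, v(5.25) = -78.125, v(7) = -128, v(8) = -162.
Sum = Σ Δx_i · v(x_i).
Sum = -542.96875.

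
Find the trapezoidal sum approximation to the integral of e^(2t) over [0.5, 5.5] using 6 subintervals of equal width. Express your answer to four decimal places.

36564.3024

Δt = (5.5 − 0.5)/6 = 5/6.
f(0.5) ≈ 2.7183, f(4/3) ≈ 14.3919, f(13/6) ≈ 76.1979, f(3) ≈ 403.4288, f(23/6) ≈ 2135.9497, f(14/3) ≈ 11308.7646, f(5.5) ≈ 59874.1417.
T_6 = (Δt/2)·[f(t_0) + 2f(t_1) + ... + 2f(t_{5}) + f(t_6)].
Sum ≈ 36564.3024.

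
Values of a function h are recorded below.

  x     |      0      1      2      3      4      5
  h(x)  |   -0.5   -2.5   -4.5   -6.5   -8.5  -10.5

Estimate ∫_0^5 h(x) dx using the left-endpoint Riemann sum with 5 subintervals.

Δx = 1.
Sum = 1·[(-0.5) + (-2.5) + (-4.5) + (-6.5) + (-8.5)] = -22.5.

-22.5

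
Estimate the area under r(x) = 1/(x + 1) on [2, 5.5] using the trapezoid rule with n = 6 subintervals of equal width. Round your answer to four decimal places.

0.7757

Δx = (5.5 − 2)/6 = 7/12.
r(2) = 1/3, r(31/12) = 12/43, r(19/6) = 0.24, r(3.75) = 4/19, r(13/3) = 0.1875, r(59/12) = 12/71, r(5.5) = 2/13.
T_6 = (Δx/2)·[r(x_0) + 2r(x_1) + ... + 2r(x_{5}) + r(x_6)].
Sum ≈ 0.7757.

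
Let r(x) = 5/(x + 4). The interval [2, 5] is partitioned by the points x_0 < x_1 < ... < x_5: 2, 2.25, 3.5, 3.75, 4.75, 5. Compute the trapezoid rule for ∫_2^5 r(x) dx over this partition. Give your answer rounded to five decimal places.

2.03398

Subinterval widths: 0.25, 1.25, 0.25, 1, 0.25.
r(2) = 5/6, r(2.25) = 0.8, r(3.5) = 2/3, r(3.75) = 20/31, r(4.75) = 4/7, r(5) = 5/9.
On each subinterval the trapezoid contributes (Δx_i/2)·[r(x_{i-1}) + r(x_i)].
Sum ≈ 2.03398.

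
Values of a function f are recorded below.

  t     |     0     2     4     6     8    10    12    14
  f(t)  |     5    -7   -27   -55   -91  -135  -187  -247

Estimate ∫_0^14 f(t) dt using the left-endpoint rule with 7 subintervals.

Δt = 2.
Sum = 2·[5 + (-7) + (-27) + (-55) + (-91) + (-135) + (-187)] = -994.

-994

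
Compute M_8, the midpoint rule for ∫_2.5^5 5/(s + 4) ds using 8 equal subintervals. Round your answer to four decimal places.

Δs = (5 − 2.5)/8 = 0.3125.
Midpoints: 2.65625, 2.96875, 3.28125, 3.59375, 3.90625, 4.21875, 4.53125, 4.84375.
f(2.65625) = 160/213, f(2.96875) = 160/223, f(3.28125) = 160/233, f(3.59375) = 160/243, f(3.90625) = 160/253, f(4.21875) = 160/263, f(4.53125) = 160/273, f(4.84375) = 160/283.
Sum = Δs · [f(2.65625) + f(2.96875) + f(3.28125) + ...].
Sum ≈ 1.6269.

1.6269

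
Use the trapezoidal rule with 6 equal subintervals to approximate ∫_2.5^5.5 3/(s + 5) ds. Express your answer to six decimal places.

Δs = (5.5 − 2.5)/6 = 0.5.
f(2.5) = 0.4, f(3) = 0.375, f(3.5) = 6/17, f(4) = 1/3, f(4.5) = 6/19, f(5) = 0.3, f(5.5) = 2/7.
T_6 = (Δs/2)·[f(s_0) + 2f(s_1) + ... + 2f(s_{5}) + f(s_6)].
Sum ≈ 1.009961.

1.009961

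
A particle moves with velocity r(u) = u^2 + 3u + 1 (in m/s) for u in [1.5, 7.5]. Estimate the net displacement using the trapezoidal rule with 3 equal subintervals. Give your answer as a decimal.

Δu = (7.5 − 1.5)/3 = 2.
r(1.5) = 7.75, r(3.5) = 23.75, r(5.5) = 47.75, r(7.5) = 79.75.
T_3 = (Δu/2)·[r(u_0) + 2r(u_1) + 2r(u_2) + r(u_3)].
Sum = 230.5.

230.5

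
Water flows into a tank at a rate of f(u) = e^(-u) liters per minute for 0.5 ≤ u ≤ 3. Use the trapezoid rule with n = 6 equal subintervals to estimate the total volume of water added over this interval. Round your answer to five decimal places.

Δu = (3 − 0.5)/6 = 5/12.
f(0.5) ≈ 0.60653, f(11/12) ≈ 0.39985, f(4/3) ≈ 0.26360, f(1.75) ≈ 0.17377, f(13/6) ≈ 0.11456, f(31/12) ≈ 0.07552, f(3) ≈ 0.04979.
T_6 = (Δu/2)·[f(u_0) + 2f(u_1) + ... + 2f(u_{5}) + f(u_6)].
Sum ≈ 0.56478.

0.56478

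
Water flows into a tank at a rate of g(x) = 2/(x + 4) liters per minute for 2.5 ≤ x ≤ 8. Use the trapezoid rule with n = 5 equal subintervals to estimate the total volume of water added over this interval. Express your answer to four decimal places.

Δx = (8 − 2.5)/5 = 1.1.
g(2.5) = 4/13, g(3.6) = 5/19, g(4.7) = 20/87, g(5.8) = 10/49, g(6.9) = 20/109, g(8) = 1/6.
T_5 = (Δx/2)·[g(x_0) + 2g(x_1) + ... + 2g(x_{4}) + g(x_5)].
Sum ≈ 1.2296.

1.2296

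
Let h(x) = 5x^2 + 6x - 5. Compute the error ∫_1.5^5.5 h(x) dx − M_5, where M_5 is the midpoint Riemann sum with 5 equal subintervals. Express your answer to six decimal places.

Exact integral: ∫_1.5^5.5 h(x) dx ≈ 335.66666667.
M_5 = 334.6.
Error ≈ 335.66666667 − 334.6 ≈ 1.066667.

1.066667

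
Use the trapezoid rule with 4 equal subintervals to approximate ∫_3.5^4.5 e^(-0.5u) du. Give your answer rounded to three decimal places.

Δu = (4.5 − 3.5)/4 = 0.25.
f(3.5) ≈ 0.174, f(3.75) ≈ 0.153, f(4) ≈ 0.135, f(4.25) ≈ 0.119, f(4.5) ≈ 0.105.
T_4 = (Δu/2)·[f(u_0) + 2f(u_1) + 2f(u_2) + 2f(u_3) + f(u_4)].
Sum ≈ 0.137.

0.137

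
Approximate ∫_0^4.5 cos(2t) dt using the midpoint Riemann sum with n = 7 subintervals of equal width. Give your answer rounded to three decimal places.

Δt = (4.5 − 0)/7 = 9/14.
Midpoints: 9/28, 27/28, 45/28, 2.25, 81/28, 99/28, 117/28.
f(9/28) ≈ 0.800, f(27/28) ≈ -0.350, f(45/28) ≈ -0.997, f(2.25) ≈ -0.211, f(81/28) ≈ 0.879, f(99/28) ≈ 0.705, f(117/28) ≈ -0.482.
Sum = Δt · [f(9/28) + f(27/28) + f(45/28) + ...].
Sum ≈ 0.221.

0.221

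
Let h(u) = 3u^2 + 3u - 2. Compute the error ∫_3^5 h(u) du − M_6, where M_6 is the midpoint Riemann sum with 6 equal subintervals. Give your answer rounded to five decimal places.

0.05556

Exact integral: ∫_3^5 h(u) du = 118.
M_6 ≈ 117.9444444.
Error ≈ 118 − 117.9444444 ≈ 0.05556.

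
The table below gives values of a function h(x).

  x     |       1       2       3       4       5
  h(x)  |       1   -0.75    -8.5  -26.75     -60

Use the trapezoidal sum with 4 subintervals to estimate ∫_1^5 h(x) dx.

Δx = 1.
T_4 = (1/2)·[1 + 2·(-0.75) + 2·(-8.5) + 2·(-26.75) + (-60)] = -65.5.

-65.5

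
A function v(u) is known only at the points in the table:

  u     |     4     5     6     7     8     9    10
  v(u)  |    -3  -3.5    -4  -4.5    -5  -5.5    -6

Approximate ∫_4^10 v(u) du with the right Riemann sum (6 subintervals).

Δu = 1.
Sum = 1·[(-3.5) + (-4) + (-4.5) + (-5) + (-5.5) + (-6)] = -28.5.

-28.5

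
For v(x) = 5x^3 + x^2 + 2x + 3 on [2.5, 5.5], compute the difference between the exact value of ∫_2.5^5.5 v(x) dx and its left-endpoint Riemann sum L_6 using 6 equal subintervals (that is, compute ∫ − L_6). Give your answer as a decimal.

188.3125

Exact integral: ∫_2.5^5.5 v(x) dx = 1178.25.
L_6 = 989.9375.
Error = 1178.25 − 989.9375 = 188.3125.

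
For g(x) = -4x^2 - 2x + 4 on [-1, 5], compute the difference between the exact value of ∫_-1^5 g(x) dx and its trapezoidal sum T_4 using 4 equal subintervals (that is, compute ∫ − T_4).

9

Exact integral: ∫_-1^5 g(x) dx = -168.
T_4 = -177.
Error = -168 − (-177) = 9.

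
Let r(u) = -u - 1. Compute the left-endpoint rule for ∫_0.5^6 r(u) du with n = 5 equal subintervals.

-20.35

Δu = (6 − 0.5)/5 = 1.1.
Left endpoints: 0.5, 1.6, 2.7, 3.8, 4.9.
r(0.5) = -1.5, r(1.6) = -2.6, r(2.7) = -3.7, r(3.8) = -4.8, r(4.9) = -5.9.
Sum = Δu · [r(0.5) + r(1.6) + r(2.7) + r(3.8) + r(4.9)].
Sum = -20.35.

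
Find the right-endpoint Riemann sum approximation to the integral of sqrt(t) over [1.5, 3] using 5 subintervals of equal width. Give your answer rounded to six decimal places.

2.314557

Δt = (3 − 1.5)/5 = 0.3.
Right endpoints: 1.8, 2.1, 2.4, 2.7, 3.
f(1.8) ≈ 1.341641, f(2.1) ≈ 1.449138, f(2.4) ≈ 1.549193, f(2.7) ≈ 1.643168, f(3) ≈ 1.732051.
Sum = Δt · [f(1.8) + f(2.1) + f(2.4) + f(2.7) + f(3)].
Sum ≈ 2.314557.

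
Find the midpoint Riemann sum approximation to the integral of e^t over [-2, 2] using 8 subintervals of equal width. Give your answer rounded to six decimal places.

Δt = (2 − (-2))/8 = 0.5.
Midpoints: -1.75, -1.25, -0.75, -0.25, 0.25, 0.75, 1.25, 1.75.
f(-1.75) ≈ 0.173774, f(-1.25) ≈ 0.286505, f(-0.75) ≈ 0.472367, f(-0.25) ≈ 0.778801, f(0.25) ≈ 1.284025, f(0.75) ≈ 2.117000, f(1.25) ≈ 3.490343, f(1.75) ≈ 5.754603.
Sum = Δt · [f(-1.75) + f(-1.25) + f(-0.75) + ...].
Sum ≈ 7.178709.

7.178709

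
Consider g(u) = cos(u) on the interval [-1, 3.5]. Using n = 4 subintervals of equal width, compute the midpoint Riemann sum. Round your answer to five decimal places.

0.51755

Δu = (3.5 − (-1))/4 = 1.125.
Midpoints: -0.4375, 0.6875, 1.8125, 2.9375.
g(-0.4375) ≈ 0.90581, g(0.6875) ≈ 0.77283, g(1.8125) ≈ -0.23936, g(2.9375) ≈ -0.97925.
Sum = Δu · [g(-0.4375) + g(0.6875) + g(1.8125) + g(2.9375)].
Sum ≈ 0.51755.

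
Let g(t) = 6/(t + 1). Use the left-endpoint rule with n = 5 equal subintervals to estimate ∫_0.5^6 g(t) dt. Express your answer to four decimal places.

11.2159

Δt = (6 − 0.5)/5 = 1.1.
Left endpoints: 0.5, 1.6, 2.7, 3.8, 4.9.
g(0.5) = 4, g(1.6) = 30/13, g(2.7) = 60/37, g(3.8) = 1.25, g(4.9) = 60/59.
Sum = Δt · [g(0.5) + g(1.6) + g(2.7) + g(3.8) + g(4.9)].
Sum ≈ 11.2159.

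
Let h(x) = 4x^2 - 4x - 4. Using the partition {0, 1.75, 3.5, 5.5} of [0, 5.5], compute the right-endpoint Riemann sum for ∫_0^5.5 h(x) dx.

Subinterval widths: 1.75, 1.75, 2.
Right endpoints: 1.75, 3.5, 5.5.
h(1.75) = 1.25, h(3.5) = 31, h(5.5) = 95.
Sum = Σ Δx_i · h(x_i).
Sum = 246.4375.

246.4375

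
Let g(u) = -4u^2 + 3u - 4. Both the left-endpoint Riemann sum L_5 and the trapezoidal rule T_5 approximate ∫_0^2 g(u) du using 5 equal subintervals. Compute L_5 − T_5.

2

L_5 = -10.88.
T_5 = -12.88.
L_5 − T_5 = 2.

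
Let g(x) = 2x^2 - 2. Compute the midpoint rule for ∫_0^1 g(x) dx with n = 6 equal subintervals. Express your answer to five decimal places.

-1.33796

Δx = (1 − 0)/6 = 1/6.
Midpoints: 1/12, 0.25, 5/12, 7/12, 0.75, 11/12.
g(1/12) = -143/72, g(0.25) = -1.875, g(5/12) = -119/72, g(7/12) = -95/72, g(0.75) = -0.875, g(11/12) = -23/72.
Sum = Δx · [g(1/12) + g(0.25) + g(5/12) + ...].
Sum ≈ -1.33796.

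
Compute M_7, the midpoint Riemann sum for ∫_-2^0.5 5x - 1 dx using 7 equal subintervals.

-11.875

Δx = (0.5 − (-2))/7 = 5/14.
Midpoints: -51/28, -41/28, -31/28, -0.75, -11/28, -1/28, 9/28.
f(-51/28) = -283/28, f(-41/28) = -233/28, f(-31/28) = -183/28, f(-0.75) = -4.75, f(-11/28) = -83/28, f(-1/28) = -33/28, f(9/28) = 17/28.
Sum = Δx · [f(-51/28) + f(-41/28) + f(-31/28) + ...].
Sum = -11.875.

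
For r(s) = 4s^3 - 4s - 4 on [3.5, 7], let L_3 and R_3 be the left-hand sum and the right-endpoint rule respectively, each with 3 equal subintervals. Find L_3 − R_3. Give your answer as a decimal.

L_3 ≈ 1521.33333.
R_3 ≈ 2905.58333.
L_3 − R_3 = -1384.25.

-1384.25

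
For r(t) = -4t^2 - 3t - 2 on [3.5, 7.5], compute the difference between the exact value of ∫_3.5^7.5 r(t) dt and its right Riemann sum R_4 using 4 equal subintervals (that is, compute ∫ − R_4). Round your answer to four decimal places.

96.6667

Exact integral: ∫_3.5^7.5 r(t) dt ≈ -579.333333.
R_4 = -676.
Error ≈ -579.333333 − (-676) ≈ 96.6667.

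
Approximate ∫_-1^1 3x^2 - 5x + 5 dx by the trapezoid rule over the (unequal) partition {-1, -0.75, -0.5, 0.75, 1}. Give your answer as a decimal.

13

Subinterval widths: 0.25, 0.25, 1.25, 0.25.
f(-1) = 13, f(-0.75) = 10.4375, f(-0.5) = 8.25, f(0.75) = 2.9375, f(1) = 3.
On each subinterval the trapezoid contributes (Δx_i/2)·[f(x_{i-1}) + f(x_i)].
Sum = 13.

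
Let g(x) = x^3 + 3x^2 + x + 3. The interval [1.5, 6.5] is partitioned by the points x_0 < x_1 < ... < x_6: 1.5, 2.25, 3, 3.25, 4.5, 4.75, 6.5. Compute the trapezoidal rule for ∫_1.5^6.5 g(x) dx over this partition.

Subinterval widths: 0.75, 0.75, 0.25, 1.25, 0.25, 1.75.
g(1.5) = 14.625, g(2.25) = 31.828125, g(3) = 60, g(3.25) = 72.265625, g(4.5) = 159.375, g(4.75) = 182.609375, g(6.5) = 410.875.
On each subinterval the trapezoid contributes (Δx_i/2)·[g(x_{i-1}) + g(x_i)].
Sum = 775.2109375.

775.2109375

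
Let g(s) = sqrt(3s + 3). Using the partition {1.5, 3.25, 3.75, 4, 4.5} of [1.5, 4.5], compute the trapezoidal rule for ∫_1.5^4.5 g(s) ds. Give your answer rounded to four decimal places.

Subinterval widths: 1.75, 0.5, 0.25, 0.5.
g(1.5) ≈ 2.7386, g(3.25) ≈ 3.5707, g(3.75) ≈ 3.7749, g(4) ≈ 3.8730, g(4.5) ≈ 4.0620.
On each subinterval the trapezoid contributes (Δs_i/2)·[g(s_{i-1}) + g(s_i)].
Sum ≈ 10.2968.

10.2968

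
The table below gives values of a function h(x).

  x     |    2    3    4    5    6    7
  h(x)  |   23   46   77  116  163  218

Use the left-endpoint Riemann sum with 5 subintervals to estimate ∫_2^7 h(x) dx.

425

Δx = 1.
Sum = 1·[23 + 46 + 77 + 116 + 163] = 425.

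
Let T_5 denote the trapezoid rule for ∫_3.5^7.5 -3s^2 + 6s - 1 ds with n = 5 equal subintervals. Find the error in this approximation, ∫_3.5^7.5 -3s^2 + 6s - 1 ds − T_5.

Exact integral: ∫_3.5^7.5 f(s) ds = -251.
T_5 = -252.28.
Error = -251 − (-252.28) = 1.28.

1.28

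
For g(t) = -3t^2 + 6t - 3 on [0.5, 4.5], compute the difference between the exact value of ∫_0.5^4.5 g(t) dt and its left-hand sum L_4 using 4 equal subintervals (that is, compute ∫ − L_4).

-16

Exact integral: ∫_0.5^4.5 g(t) dt = -43.
L_4 = -27.
Error = -43 − (-27) = -16.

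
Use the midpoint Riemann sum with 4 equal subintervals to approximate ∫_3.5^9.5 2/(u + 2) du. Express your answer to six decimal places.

1.470491

Δu = (9.5 − 3.5)/4 = 1.5.
Midpoints: 4.25, 5.75, 7.25, 8.75.
f(4.25) = 0.32, f(5.75) = 8/31, f(7.25) = 8/37, f(8.75) = 8/43.
Sum = Δu · [f(4.25) + f(5.75) + f(7.25) + f(8.75)].
Sum ≈ 1.470491.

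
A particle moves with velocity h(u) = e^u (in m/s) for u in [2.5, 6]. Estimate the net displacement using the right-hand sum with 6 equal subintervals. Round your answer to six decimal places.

Δu = (6 − 2.5)/6 = 7/12.
Right endpoints: 37/12, 11/3, 4.25, 29/6, 65/12, 6.
h(37/12) ≈ 21.831051, h(11/3) ≈ 39.121284, h(4.25) ≈ 70.105412, h(29/6) ≈ 125.629027, h(65/12) ≈ 225.127446, h(6) ≈ 403.428793.
Sum = Δu · [h(37/12) + h(11/3) + h(4.25) + ...].
Sum ≈ 516.391758.

516.391758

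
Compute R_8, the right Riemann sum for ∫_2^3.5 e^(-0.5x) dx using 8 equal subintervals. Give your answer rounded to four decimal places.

0.3703

Δx = (3.5 − 2)/8 = 0.1875.
Right endpoints: 2.1875, 2.375, 2.5625, 2.75, 2.9375, 3.125, 3.3125, 3.5.
f(2.1875) ≈ 0.3350, f(2.375) ≈ 0.3050, f(2.5625) ≈ 0.2777, f(2.75) ≈ 0.2528, f(2.9375) ≈ 0.2302, f(3.125) ≈ 0.2096, f(3.3125) ≈ 0.1909, f(3.5) ≈ 0.1738.
Sum = Δx · [f(2.1875) + f(2.375) + f(2.5625) + ...].
Sum ≈ 0.3703.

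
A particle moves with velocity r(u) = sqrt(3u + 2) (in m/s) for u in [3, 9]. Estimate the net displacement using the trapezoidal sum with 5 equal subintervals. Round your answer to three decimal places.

Δu = (9 − 3)/5 = 1.2.
r(3) ≈ 3.317, r(4.2) ≈ 3.821, r(5.4) ≈ 4.266, r(6.6) ≈ 4.669, r(7.8) ≈ 5.040, r(9) ≈ 5.385.
T_5 = (Δu/2)·[r(u_0) + 2r(u_1) + ... + 2r(u_{4}) + r(u_5)].
Sum ≈ 26.576.

26.576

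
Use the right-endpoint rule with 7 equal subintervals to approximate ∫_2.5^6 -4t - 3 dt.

-73.5

Δt = (6 − 2.5)/7 = 0.5.
Right endpoints: 3, 3.5, 4, 4.5, 5, 5.5, 6.
f(3) = -15, f(3.5) = -17, f(4) = -19, f(4.5) = -21, f(5) = -23, f(5.5) = -25, f(6) = -27.
Sum = Δt · [f(3) + f(3.5) + f(4) + ...].
Sum = -73.5.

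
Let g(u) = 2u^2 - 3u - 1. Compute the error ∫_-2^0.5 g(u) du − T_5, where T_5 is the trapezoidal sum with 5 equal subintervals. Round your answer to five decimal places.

-0.20833

Exact integral: ∫_-2^0.5 g(u) du ≈ 8.5416667.
T_5 = 8.75.
Error ≈ 8.5416667 − 8.75 ≈ -0.20833.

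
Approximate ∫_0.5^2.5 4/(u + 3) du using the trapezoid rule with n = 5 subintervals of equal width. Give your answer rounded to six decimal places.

Δu = (2.5 − 0.5)/5 = 0.4.
f(0.5) = 8/7, f(0.9) = 40/39, f(1.3) = 40/43, f(1.7) = 40/47, f(2.1) = 40/51, f(2.5) = 8/11.
T_5 = (Δu/2)·[f(u_0) + 2f(u_1) + ... + 2f(u_{4}) + f(u_5)].
Sum ≈ 1.810526.

1.810526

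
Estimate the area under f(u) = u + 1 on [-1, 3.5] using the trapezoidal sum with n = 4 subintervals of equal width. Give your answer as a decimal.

Δu = (3.5 − (-1))/4 = 1.125.
f(-1) = 0, f(0.125) = 1.125, f(1.25) = 2.25, f(2.375) = 3.375, f(3.5) = 4.5.
T_4 = (Δu/2)·[f(u_0) + 2f(u_1) + 2f(u_2) + 2f(u_3) + f(u_4)].
Sum = 10.125.

10.125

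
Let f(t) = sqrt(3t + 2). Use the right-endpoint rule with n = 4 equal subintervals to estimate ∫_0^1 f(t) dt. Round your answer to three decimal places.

1.957

Δt = (1 − 0)/4 = 0.25.
Right endpoints: 0.25, 0.5, 0.75, 1.
f(0.25) ≈ 1.658, f(0.5) ≈ 1.871, f(0.75) ≈ 2.062, f(1) ≈ 2.236.
Sum = Δt · [f(0.25) + f(0.5) + f(0.75) + f(1)].
Sum ≈ 1.957.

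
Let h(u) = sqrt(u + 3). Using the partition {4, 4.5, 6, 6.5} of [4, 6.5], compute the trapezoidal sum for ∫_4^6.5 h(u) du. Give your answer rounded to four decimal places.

7.1706

Subinterval widths: 0.5, 1.5, 0.5.
h(4) ≈ 2.6458, h(4.5) ≈ 2.7386, h(6) ≈ 3.0000, h(6.5) ≈ 3.0822.
On each subinterval the trapezoid contributes (Δu_i/2)·[h(u_{i-1}) + h(u_i)].
Sum ≈ 7.1706.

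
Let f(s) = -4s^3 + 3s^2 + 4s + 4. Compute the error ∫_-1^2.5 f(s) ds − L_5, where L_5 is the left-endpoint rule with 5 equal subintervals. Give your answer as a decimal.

-11.1475

Exact integral: ∫_-1^2.5 f(s) ds = 3.0625.
L_5 = 14.21.
Error = 3.0625 − 14.21 = -11.1475.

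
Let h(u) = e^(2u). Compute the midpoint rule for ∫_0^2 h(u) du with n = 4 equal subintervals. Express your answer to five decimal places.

25.71418

Δu = (2 − 0)/4 = 0.5.
Midpoints: 0.25, 0.75, 1.25, 1.75.
h(0.25) ≈ 1.64872, h(0.75) ≈ 4.48169, h(1.25) ≈ 12.18249, h(1.75) ≈ 33.11545.
Sum = Δu · [h(0.25) + h(0.75) + h(1.25) + h(1.75)].
Sum ≈ 25.71418.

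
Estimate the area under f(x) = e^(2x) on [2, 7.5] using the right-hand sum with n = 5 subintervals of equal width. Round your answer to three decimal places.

Δx = (7.5 − 2)/5 = 1.1.
Right endpoints: 3.1, 4.2, 5.3, 6.4, 7.5.
f(3.1) ≈ 492.749, f(4.2) ≈ 4447.067, f(5.3) ≈ 40134.837, f(6.4) ≈ 362217.450, f(7.5) ≈ 3269017.372.
Sum = Δx · [f(3.1) + f(4.2) + f(5.3) + f(6.4) + f(7.5)].
Sum ≈ 4043940.423.

4043940.423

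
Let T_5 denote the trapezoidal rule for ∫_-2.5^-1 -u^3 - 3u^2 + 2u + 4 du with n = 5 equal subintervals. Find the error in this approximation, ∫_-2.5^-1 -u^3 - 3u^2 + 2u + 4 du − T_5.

Exact integral: ∫_-2.5^-1 f(u) du = -4.359375.
T_5 = -4.30875.
Error = -4.359375 − (-4.30875) = -0.050625.

-0.050625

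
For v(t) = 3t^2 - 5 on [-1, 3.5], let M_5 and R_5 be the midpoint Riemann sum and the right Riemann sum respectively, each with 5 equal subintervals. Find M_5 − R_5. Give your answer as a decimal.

-17.92125

M_5 = 20.46375.
R_5 = 38.385.
M_5 − R_5 = -17.92125.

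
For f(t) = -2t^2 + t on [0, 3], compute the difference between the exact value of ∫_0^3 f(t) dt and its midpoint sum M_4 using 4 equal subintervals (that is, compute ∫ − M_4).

Exact integral: ∫_0^3 f(t) dt = -13.5.
M_4 = -13.21875.
Error = -13.5 − (-13.21875) = -0.28125.

-0.28125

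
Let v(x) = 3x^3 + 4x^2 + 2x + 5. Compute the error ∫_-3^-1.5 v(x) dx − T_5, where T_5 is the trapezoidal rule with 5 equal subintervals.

Exact integral: ∫_-3^-1.5 v(x) dx = -24.703125.
T_5 = -25.06875.
Error = -24.703125 − (-25.06875) = 0.365625.

0.365625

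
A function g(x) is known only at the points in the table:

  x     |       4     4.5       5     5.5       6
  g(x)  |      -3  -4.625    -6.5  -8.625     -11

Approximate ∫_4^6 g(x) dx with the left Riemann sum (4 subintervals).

-11.375

Δx = 0.5.
Sum = 0.5·[(-3) + (-4.625) + (-6.5) + (-8.625)] = -11.375.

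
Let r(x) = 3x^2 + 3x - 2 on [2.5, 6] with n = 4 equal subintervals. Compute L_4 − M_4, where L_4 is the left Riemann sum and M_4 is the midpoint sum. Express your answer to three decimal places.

L_4 = 195.69921875.
M_4 ≈ 237.33008.
L_4 − M_4 ≈ -41.631.

-41.631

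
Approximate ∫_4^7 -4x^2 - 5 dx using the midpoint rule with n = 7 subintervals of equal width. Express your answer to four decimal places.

-386.8163

Δx = (7 − 4)/7 = 3/7.
Midpoints: 59/14, 65/14, 71/14, 5.5, 83/14, 89/14, 95/14.
f(59/14) = -3726/49, f(65/14) = -4470/49, f(71/14) = -5286/49, f(5.5) = -126, f(83/14) = -7134/49, f(89/14) = -8166/49, f(95/14) = -9270/49.
Sum = Δx · [f(59/14) + f(65/14) + f(71/14) + ...].
Sum ≈ -386.8163.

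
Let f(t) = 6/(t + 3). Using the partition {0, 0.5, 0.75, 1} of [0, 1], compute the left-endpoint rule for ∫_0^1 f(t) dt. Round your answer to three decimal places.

1.829

Subinterval widths: 0.5, 0.25, 0.25.
Left endpoints: 0, 0.5, 0.75.
f(0) = 2, f(0.5) = 12/7, f(0.75) = 1.6.
Sum = Σ Δt_i · f(t_i).
Sum ≈ 1.829.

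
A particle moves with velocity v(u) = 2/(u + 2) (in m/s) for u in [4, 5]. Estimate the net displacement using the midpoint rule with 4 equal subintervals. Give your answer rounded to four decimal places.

Δu = (5 − 4)/4 = 0.25.
Midpoints: 4.125, 4.375, 4.625, 4.875.
v(4.125) = 16/49, v(4.375) = 16/51, v(4.625) = 16/53, v(4.875) = 16/55.
Sum = Δu · [v(4.125) + v(4.375) + v(4.625) + v(4.875)].
Sum ≈ 0.3083.

0.3083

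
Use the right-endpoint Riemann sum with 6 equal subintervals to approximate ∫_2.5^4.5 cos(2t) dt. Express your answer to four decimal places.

0.4608

Δt = (4.5 − 2.5)/6 = 1/3.
Right endpoints: 17/6, 19/6, 3.5, 23/6, 25/6, 4.5.
f(17/6) ≈ 0.8159, f(19/6) ≈ 0.9987, f(3.5) ≈ 0.7539, f(23/6) ≈ 0.1862, f(25/6) ≈ -0.4612, f(4.5) ≈ -0.9111.
Sum = Δt · [f(17/6) + f(19/6) + f(3.5) + ...].
Sum ≈ 0.4608.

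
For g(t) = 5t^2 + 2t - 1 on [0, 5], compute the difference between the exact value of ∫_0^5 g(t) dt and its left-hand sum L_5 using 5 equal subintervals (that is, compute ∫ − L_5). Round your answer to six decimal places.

Exact integral: ∫_0^5 g(t) dt ≈ 228.33333333.
L_5 = 165.
Error ≈ 228.33333333 − 165 ≈ 63.333333.

63.333333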